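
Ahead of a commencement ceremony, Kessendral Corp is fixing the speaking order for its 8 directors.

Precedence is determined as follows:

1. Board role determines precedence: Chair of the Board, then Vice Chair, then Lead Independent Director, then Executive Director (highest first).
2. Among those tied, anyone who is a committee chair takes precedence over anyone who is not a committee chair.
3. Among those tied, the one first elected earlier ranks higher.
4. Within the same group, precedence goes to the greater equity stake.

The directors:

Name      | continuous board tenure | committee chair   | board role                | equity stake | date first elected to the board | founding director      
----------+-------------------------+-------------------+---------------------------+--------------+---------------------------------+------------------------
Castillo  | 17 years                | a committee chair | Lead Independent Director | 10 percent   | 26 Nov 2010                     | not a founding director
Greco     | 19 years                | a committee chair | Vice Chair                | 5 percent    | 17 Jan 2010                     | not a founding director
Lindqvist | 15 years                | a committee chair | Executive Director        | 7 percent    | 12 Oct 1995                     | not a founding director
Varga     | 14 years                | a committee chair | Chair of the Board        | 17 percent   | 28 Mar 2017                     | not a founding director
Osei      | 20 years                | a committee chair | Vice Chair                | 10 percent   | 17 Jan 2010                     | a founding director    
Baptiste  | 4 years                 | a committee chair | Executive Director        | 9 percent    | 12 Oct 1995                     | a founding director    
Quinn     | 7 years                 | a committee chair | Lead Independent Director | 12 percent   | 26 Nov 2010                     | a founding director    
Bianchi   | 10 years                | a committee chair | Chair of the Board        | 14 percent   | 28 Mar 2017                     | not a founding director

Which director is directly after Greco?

By board role: Varga and Bianchi (Chair of the Board); then Osei and Greco (Vice Chair); then Quinn and Castillo (Lead Independent Director); then Baptiste and Lindqvist (Executive Director).
Varga and Bianchi are each a committee chair, so the next rule applies.
Varga and Bianchi both have date first elected to the board 28 Mar 2017, so the next rule applies.
Among Varga and Bianchi, by equity stake (higher first): Varga (17 percent) before Bianchi (14 percent).
Osei and Greco are each a committee chair, so the next rule applies.
Osei and Greco both have date first elected to the board 17 Jan 2010, so the next rule applies.
Among Osei and Greco, by equity stake (higher first): Osei (10 percent) before Greco (5 percent).
Quinn and Castillo are each a committee chair, so the next rule applies.
Quinn and Castillo both have date first elected to the board 26 Nov 2010, so the next rule applies.
Among Quinn and Castillo, by equity stake (higher first): Quinn (12 percent) before Castillo (10 percent).
Baptiste and Lindqvist are each a committee chair, so the next rule applies.
Baptiste and Lindqvist both have date first elected to the board 12 Oct 1995, so the next rule applies.
Among Baptiste and Lindqvist, by equity stake (higher first): Baptiste (9 percent) before Lindqvist (7 percent).
Order: Varga, Bianchi, Osei, Greco, Quinn, Castillo, Baptiste, Lindqvist.

Quinn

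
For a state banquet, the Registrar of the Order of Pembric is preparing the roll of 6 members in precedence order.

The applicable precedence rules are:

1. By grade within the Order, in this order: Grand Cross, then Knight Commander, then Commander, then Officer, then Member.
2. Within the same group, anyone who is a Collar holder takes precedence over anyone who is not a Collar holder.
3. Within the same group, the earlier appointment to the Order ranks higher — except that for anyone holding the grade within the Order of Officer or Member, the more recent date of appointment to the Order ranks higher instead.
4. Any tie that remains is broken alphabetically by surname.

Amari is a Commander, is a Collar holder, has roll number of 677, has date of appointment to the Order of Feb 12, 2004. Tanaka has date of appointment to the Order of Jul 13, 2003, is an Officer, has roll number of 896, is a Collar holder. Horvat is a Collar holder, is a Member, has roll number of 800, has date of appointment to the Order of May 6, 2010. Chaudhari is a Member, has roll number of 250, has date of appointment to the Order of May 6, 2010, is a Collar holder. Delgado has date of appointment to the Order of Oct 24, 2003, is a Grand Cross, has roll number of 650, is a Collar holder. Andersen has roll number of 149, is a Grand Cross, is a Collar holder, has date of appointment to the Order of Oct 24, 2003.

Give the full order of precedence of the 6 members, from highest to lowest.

Andersen, Delgado, Amari, Tanaka, Chaudhari, Horvat

By grade within the Order: Andersen and Delgado (Grand Cross); then Amari (Commander); then Tanaka (Officer); then Chaudhari and Horvat (Member).
Andersen and Delgado are each a Collar holder, so the next rule applies.
Andersen and Delgado both have date of appointment to the Order Oct 24, 2003, so the next rule applies.
Among Andersen and Delgado, alphabetically by surname: Andersen before Delgado.
Chaudhari and Horvat are each a Collar holder, so the next rule applies.
Chaudhari and Horvat both have date of appointment to the Order May 6, 2010, so the next rule applies.
Among Chaudhari and Horvat, alphabetically by surname: Chaudhari before Horvat.
Full order: Andersen, Delgado, Amari, Tanaka, Chaudhari, Horvat.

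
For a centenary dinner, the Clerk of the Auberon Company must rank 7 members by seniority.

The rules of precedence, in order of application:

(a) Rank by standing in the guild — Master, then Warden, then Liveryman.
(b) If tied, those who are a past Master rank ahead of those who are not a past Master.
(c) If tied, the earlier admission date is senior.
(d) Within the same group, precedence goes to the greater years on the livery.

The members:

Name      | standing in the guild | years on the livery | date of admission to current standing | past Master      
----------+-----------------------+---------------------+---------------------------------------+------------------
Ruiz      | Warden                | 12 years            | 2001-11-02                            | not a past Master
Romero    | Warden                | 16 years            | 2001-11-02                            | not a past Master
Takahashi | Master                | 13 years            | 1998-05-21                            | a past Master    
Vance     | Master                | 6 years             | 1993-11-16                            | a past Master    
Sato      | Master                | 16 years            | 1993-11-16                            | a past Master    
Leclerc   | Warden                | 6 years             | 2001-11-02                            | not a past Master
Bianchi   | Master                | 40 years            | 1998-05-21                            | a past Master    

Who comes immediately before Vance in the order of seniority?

By standing in the guild: Sato, Vance, Bianchi and Takahashi (Master); then Romero, Ruiz and Leclerc (Warden).
Sato, Vance, Bianchi and Takahashi are each a past Master, so the next rule applies.
Among Sato, Vance, Bianchi and Takahashi, by date of admission to current standing (earlier first): Sato and Vance (1993-11-16) before Bianchi and Takahashi (1998-05-21).
Among Sato and Vance, by years on the livery (higher first): Sato (16 years) before Vance (6 years).
Among Bianchi and Takahashi, by years on the livery (higher first): Bianchi (40 years) before Takahashi (13 years).
Romero, Ruiz and Leclerc are each not a past Master, so the next rule applies.
Romero, Ruiz and Leclerc all have date of admission to current standing 2001-11-02, so the next rule applies.
Among Romero, Ruiz and Leclerc, by years on the livery (higher first): Romero (16 years) before Ruiz (12 years) before Leclerc (6 years).
Order: Sato, Vance, Bianchi, Takahashi, Romero, Ruiz, Leclerc.

Sato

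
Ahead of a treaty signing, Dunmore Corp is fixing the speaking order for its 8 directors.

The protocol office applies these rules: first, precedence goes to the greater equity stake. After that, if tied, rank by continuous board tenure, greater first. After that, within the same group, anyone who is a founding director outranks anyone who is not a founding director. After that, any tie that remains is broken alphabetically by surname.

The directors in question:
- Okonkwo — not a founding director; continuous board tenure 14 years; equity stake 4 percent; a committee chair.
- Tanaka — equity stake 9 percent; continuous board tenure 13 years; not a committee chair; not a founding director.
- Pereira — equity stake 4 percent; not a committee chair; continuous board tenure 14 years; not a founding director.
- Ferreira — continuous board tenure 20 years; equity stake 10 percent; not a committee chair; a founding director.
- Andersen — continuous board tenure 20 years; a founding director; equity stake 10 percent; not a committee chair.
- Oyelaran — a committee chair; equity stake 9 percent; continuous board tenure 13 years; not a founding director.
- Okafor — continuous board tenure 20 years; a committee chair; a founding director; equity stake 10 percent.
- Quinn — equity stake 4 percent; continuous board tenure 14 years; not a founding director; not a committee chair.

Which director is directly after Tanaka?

Okonkwo

By equity stake (higher first): Andersen, Ferreira and Okafor (each 10 percent); then Oyelaran and Tanaka (both 9 percent); then Okonkwo, Pereira and Quinn (each 4 percent).
Andersen, Ferreira and Okafor all have continuous board tenure 20 years, so the next rule applies.
Andersen, Ferreira and Okafor are each a founding director, so the next rule applies.
Among Andersen, Ferreira and Okafor, alphabetically by surname: Andersen before Ferreira before Okafor.
Oyelaran and Tanaka both have continuous board tenure 13 years, so the next rule applies.
Oyelaran and Tanaka are each not a founding director, so the next rule applies.
Among Oyelaran and Tanaka, alphabetically by surname: Oyelaran before Tanaka.
Okonkwo, Pereira and Quinn all have continuous board tenure 14 years, so the next rule applies.
Okonkwo, Pereira and Quinn are each not a founding director, so the next rule applies.
Among Okonkwo, Pereira and Quinn, alphabetically by surname: Okonkwo before Pereira before Quinn.
Order: Andersen, Ferreira, Okafor, Oyelaran, Tanaka, Okonkwo, Pereira, Quinn.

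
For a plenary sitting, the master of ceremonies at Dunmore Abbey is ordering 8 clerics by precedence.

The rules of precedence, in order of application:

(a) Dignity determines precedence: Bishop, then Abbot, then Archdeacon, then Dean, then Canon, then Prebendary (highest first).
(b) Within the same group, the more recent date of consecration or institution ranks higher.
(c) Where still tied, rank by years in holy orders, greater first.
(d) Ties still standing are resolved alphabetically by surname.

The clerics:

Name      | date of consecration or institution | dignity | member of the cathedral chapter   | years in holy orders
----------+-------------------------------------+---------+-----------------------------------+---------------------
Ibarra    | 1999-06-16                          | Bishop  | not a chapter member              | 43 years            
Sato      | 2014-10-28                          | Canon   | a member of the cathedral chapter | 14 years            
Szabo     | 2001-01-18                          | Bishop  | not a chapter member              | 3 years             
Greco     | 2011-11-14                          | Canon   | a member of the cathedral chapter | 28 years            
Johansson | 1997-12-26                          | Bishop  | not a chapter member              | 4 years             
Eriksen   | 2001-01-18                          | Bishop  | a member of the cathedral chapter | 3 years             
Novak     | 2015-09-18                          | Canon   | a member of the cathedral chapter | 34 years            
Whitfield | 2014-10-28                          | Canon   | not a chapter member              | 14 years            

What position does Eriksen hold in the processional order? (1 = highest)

By dignity: Eriksen, Szabo, Ibarra and Johansson (Bishop); then Novak, Sato, Whitfield and Greco (Canon).
Among Eriksen, Szabo, Ibarra and Johansson, by date of consecration or institution (later first): Eriksen and Szabo (2001-01-18) before Ibarra (1999-06-16) before Johansson (1997-12-26).
Eriksen and Szabo both have years in holy orders 3 years, so the next rule applies.
Among Eriksen and Szabo, alphabetically by surname: Eriksen before Szabo.
Among Novak, Sato, Whitfield and Greco, by date of consecration or institution (later first): Novak (2015-09-18) before Sato and Whitfield (2014-10-28) before Greco (2011-11-14).
Sato and Whitfield both have years in holy orders 14 years, so the next rule applies.
Among Sato and Whitfield, alphabetically by surname: Sato before Whitfield.
Order: Eriksen, Szabo, Ibarra, Johansson, Novak, Sato, Whitfield, Greco. So position 1.

1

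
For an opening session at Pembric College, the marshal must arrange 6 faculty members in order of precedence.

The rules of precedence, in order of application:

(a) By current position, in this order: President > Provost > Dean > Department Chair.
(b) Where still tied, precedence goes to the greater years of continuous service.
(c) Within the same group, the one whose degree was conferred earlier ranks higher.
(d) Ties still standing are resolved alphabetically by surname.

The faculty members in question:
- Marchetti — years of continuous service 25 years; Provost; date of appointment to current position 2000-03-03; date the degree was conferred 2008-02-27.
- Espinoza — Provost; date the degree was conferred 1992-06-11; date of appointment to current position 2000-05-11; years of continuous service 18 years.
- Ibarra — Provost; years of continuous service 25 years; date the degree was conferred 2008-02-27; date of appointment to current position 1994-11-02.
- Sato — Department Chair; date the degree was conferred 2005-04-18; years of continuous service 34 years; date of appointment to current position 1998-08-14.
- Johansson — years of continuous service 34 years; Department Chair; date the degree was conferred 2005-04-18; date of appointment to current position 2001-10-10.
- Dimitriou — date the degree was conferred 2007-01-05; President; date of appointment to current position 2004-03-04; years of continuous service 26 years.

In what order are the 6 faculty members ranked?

By current position: Dimitriou (President); then Ibarra, Marchetti and Espinoza (Provost); then Johansson and Sato (Department Chair).
Among Ibarra, Marchetti and Espinoza, by years of continuous service (higher first): Ibarra and Marchetti (25 years) before Espinoza (18 years).
Ibarra and Marchetti both have date the degree was conferred 2008-02-27, so the next rule applies.
Among Ibarra and Marchetti, alphabetically by surname: Ibarra before Marchetti.
Johansson and Sato both have years of continuous service 34 years, so the next rule applies.
Johansson and Sato both have date the degree was conferred 2005-04-18, so the next rule applies.
Among Johansson and Sato, alphabetically by surname: Johansson before Sato.
Full order: Dimitriou, Ibarra, Marchetti, Espinoza, Johansson, Sato.

Dimitriou, Ibarra, Marchetti, Espinoza, Johansson, Sato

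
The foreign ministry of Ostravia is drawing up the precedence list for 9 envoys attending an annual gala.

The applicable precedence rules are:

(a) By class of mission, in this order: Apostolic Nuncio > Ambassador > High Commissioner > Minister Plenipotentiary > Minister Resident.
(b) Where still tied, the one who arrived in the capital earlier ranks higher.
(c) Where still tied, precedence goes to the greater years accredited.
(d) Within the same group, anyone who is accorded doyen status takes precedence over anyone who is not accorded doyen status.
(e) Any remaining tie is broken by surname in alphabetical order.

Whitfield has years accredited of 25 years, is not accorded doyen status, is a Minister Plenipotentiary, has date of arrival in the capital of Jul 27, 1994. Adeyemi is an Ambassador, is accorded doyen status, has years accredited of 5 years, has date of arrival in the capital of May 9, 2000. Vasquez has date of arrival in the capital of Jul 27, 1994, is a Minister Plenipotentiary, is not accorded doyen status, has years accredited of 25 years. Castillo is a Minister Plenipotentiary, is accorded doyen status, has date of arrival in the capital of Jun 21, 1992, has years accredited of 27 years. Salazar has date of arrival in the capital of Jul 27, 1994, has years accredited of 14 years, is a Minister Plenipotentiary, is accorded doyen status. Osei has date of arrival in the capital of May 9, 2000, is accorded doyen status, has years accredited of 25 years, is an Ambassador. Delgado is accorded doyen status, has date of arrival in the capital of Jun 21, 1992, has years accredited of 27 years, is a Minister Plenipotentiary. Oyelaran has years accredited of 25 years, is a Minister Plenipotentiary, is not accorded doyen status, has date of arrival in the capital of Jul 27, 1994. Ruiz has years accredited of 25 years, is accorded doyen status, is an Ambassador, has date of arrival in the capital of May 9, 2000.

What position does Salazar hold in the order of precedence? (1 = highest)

By class of mission: Osei, Ruiz and Adeyemi (Ambassador); then Castillo, Delgado, Oyelaran, Vasquez, Whitfield and Salazar (Minister Plenipotentiary).
Osei, Ruiz and Adeyemi all have date of arrival in the capital May 9, 2000, so the next rule applies.
Among Osei, Ruiz and Adeyemi, by years accredited (higher first): Osei and Ruiz (25 years) before Adeyemi (5 years).
Osei and Ruiz are each accorded doyen status, so the next rule applies.
Among Osei and Ruiz, alphabetically by surname: Osei before Ruiz.
Among Castillo, Delgado, Oyelaran, Vasquez, Whitfield and Salazar, by date of arrival in the capital (earlier first): Castillo and Delgado (Jun 21, 1992) before Oyelaran, Vasquez, Whitfield and Salazar (Jul 27, 1994).
Castillo and Delgado both have years accredited 27 years, so the next rule applies.
Castillo and Delgado are each accorded doyen status, so the next rule applies.
Among Castillo and Delgado, alphabetically by surname: Castillo before Delgado.
Among Oyelaran, Vasquez, Whitfield and Salazar, by years accredited (higher first): Oyelaran, Vasquez and Whitfield (25 years) before Salazar (14 years).
Oyelaran, Vasquez and Whitfield are each not accorded doyen status, so the next rule applies.
Among Oyelaran, Vasquez and Whitfield, alphabetically by surname: Oyelaran before Vasquez before Whitfield.
Order: Osei, Ruiz, Adeyemi, Castillo, Delgado, Oyelaran, Vasquez, Whitfield, Salazar. So position 9.

9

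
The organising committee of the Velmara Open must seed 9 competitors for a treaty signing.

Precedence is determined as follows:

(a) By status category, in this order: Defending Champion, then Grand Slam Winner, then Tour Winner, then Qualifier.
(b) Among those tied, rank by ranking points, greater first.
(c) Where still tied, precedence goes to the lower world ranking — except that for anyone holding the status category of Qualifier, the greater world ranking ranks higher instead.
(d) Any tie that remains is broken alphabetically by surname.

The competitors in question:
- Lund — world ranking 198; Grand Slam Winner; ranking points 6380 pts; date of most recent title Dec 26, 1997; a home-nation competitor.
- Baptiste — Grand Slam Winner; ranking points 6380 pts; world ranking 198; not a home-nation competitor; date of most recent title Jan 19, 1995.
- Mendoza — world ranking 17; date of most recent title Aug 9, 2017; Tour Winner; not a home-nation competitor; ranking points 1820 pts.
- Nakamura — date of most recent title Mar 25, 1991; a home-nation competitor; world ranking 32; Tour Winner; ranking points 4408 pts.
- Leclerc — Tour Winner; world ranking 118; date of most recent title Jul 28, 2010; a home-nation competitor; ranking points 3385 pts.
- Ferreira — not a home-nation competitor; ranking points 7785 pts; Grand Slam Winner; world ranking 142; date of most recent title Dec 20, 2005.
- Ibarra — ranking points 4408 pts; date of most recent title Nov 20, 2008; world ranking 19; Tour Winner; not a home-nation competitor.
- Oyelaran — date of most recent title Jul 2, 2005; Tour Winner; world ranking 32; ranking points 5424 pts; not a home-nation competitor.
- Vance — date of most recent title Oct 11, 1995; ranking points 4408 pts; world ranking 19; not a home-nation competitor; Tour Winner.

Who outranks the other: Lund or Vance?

By status category: Ferreira, Baptiste and Lund (Grand Slam Winner); then Oyelaran, Ibarra, Vance, Nakamura, Leclerc and Mendoza (Tour Winner).
Among Ferreira, Baptiste and Lund, by ranking points (higher first): Ferreira (7785 pts) before Baptiste and Lund (6380 pts).
Baptiste and Lund both have world ranking 198, so the next rule applies.
Among Baptiste and Lund, alphabetically by surname: Baptiste before Lund.
Among Oyelaran, Ibarra, Vance, Nakamura, Leclerc and Mendoza, by ranking points (higher first): Oyelaran (5424 pts) before Ibarra, Vance and Nakamura (4408 pts) before Leclerc (3385 pts) before Mendoza (1820 pts).
Among Ibarra, Vance and Nakamura, by world ranking (lower first): Ibarra and Vance (19) before Nakamura (32).
Among Ibarra and Vance, alphabetically by surname: Ibarra before Vance.
So Lund takes precedence.

Lund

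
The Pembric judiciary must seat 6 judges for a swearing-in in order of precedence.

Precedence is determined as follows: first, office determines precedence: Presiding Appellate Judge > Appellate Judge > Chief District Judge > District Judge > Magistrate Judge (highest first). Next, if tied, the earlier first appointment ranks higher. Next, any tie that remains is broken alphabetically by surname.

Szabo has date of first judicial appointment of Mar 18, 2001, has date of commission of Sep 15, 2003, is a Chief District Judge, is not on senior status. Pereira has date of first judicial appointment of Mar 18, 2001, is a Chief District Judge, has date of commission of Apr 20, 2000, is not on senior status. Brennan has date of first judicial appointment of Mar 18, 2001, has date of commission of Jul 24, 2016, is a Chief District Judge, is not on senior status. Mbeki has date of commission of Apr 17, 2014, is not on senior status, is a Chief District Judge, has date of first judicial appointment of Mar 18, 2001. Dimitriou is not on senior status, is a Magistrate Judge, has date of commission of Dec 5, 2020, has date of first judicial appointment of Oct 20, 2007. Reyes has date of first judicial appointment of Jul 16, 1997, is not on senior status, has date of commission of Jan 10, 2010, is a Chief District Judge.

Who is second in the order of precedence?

Brennan

By office: Reyes, Brennan, Mbeki, Pereira and Szabo (Chief District Judge); then Dimitriou (Magistrate Judge).
Among Reyes, Brennan, Mbeki, Pereira and Szabo, by date of first judicial appointment (earlier first): Reyes (Jul 16, 1997) before Brennan, Mbeki, Pereira and Szabo (Mar 18, 2001).
Among Brennan, Mbeki, Pereira and Szabo, alphabetically by surname: Brennan before Mbeki before Pereira before Szabo.
Order: Reyes, Brennan, Mbeki, Pereira, Szabo, Dimitriou.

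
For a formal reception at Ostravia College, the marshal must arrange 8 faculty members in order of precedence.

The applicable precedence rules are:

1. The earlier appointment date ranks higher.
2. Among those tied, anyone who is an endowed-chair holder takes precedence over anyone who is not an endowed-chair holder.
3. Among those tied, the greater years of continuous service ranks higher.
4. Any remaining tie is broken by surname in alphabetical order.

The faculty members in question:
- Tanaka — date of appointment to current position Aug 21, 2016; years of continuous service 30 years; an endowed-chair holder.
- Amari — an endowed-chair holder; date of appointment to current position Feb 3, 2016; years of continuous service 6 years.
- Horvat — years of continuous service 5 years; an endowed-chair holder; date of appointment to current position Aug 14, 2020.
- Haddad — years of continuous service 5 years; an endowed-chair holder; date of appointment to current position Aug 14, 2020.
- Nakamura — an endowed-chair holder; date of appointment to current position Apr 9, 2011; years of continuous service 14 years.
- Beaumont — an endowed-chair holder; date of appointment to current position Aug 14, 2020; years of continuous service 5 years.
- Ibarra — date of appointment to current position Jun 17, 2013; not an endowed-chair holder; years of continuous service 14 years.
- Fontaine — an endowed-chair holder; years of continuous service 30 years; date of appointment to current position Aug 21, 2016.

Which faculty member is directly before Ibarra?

Nakamura

By date of appointment to current position (earlier first): Nakamura (Apr 9, 2011); then Ibarra (Jun 17, 2013); then Amari (Feb 3, 2016); then Fontaine and Tanaka (both Aug 21, 2016); then Beaumont, Haddad and Horvat (each Aug 14, 2020).
Fontaine and Tanaka are each an endowed-chair holder, so the next rule applies.
Fontaine and Tanaka both have years of continuous service 30 years, so the next rule applies.
Among Fontaine and Tanaka, alphabetically by surname: Fontaine before Tanaka.
Beaumont, Haddad and Horvat are each an endowed-chair holder, so the next rule applies.
Beaumont, Haddad and Horvat all have years of continuous service 5 years, so the next rule applies.
Among Beaumont, Haddad and Horvat, alphabetically by surname: Beaumont before Haddad before Horvat.
Order: Nakamura, Ibarra, Amari, Fontaine, Tanaka, Beaumont, Haddad, Horvat.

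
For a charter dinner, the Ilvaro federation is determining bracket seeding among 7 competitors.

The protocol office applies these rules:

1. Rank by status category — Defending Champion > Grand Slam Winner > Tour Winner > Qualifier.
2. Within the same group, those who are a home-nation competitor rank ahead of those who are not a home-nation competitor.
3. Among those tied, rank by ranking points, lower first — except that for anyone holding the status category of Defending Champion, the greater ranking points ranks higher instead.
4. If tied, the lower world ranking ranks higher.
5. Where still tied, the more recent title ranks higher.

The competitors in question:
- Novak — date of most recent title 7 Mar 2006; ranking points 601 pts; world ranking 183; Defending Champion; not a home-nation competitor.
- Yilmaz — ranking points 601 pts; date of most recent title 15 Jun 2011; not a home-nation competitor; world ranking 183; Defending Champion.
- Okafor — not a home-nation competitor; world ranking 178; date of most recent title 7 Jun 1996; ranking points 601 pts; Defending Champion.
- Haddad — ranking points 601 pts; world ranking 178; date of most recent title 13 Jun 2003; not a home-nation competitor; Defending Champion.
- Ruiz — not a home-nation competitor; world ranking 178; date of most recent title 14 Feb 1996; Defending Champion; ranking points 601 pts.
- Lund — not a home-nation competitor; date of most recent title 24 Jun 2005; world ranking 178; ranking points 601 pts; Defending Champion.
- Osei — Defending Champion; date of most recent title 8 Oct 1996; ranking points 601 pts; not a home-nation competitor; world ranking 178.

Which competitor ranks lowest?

Novak

By status category: Lund, Haddad, Osei, Okafor, Ruiz, Yilmaz and Novak (Defending Champion).
Lund, Haddad, Osei, Okafor, Ruiz, Yilmaz and Novak are each not a home-nation competitor, so the next rule applies.
Lund, Haddad, Osei, Okafor, Ruiz, Yilmaz and Novak all have ranking points 601 pts, so the next rule applies.
Among Lund, Haddad, Osei, Okafor, Ruiz, Yilmaz and Novak, by world ranking (lower first): Lund, Haddad, Osei, Okafor and Ruiz (178) before Yilmaz and Novak (183).
Among Lund, Haddad, Osei, Okafor and Ruiz, by date of most recent title (later first): Lund (24 Jun 2005) before Haddad (13 Jun 2003) before Osei (8 Oct 1996) before Okafor (7 Jun 1996) before Ruiz (14 Feb 1996).
Among Yilmaz and Novak, by date of most recent title (later first): Yilmaz (15 Jun 2011) before Novak (7 Mar 2006).
Order: Lund, Haddad, Osei, Okafor, Ruiz, Yilmaz, Novak.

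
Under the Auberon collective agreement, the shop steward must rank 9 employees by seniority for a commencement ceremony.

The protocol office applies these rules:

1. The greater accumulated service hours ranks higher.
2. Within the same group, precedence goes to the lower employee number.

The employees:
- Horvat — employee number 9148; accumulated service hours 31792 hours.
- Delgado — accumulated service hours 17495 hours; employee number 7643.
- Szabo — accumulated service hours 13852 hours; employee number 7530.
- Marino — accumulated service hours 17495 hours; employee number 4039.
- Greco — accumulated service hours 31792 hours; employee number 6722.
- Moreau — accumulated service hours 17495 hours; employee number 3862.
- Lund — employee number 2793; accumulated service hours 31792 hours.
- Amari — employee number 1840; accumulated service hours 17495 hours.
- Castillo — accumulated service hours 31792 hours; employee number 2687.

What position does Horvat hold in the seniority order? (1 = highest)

4

By accumulated service hours (higher first): Castillo, Lund, Greco and Horvat (each 31792 hours); then Amari, Moreau, Marino and Delgado (each 17495 hours); then Szabo (13852 hours).
Among Castillo, Lund, Greco and Horvat, by employee number (lower first): Castillo (2687) before Lund (2793) before Greco (6722) before Horvat (9148).
Among Amari, Moreau, Marino and Delgado, by employee number (lower first): Amari (1840) before Moreau (3862) before Marino (4039) before Delgado (7643).
Order: Castillo, Lund, Greco, Horvat, Amari, Moreau, Marino, Delgado, Szabo. So position 4.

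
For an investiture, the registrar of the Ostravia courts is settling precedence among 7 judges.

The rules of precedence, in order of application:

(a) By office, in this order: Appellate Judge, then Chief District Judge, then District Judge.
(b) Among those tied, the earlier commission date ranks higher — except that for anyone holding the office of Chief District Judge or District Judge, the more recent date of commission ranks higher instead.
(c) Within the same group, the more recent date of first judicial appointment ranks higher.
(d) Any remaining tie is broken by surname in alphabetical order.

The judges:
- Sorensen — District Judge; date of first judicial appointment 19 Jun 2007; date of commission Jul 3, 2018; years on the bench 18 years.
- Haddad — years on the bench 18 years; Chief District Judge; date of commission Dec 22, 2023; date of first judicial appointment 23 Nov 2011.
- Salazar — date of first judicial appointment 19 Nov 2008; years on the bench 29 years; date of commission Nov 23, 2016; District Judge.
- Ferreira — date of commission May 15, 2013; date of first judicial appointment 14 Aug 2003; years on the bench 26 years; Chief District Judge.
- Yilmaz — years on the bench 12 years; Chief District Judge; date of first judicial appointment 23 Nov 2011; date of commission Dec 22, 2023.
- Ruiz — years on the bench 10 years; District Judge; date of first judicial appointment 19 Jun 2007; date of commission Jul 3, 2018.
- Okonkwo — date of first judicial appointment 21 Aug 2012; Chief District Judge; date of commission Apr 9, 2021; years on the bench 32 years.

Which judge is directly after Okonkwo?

Ferreira

By office: Haddad, Yilmaz, Okonkwo and Ferreira (Chief District Judge); then Ruiz, Sorensen and Salazar (District Judge).
Among Haddad, Yilmaz, Okonkwo and Ferreira, by date of commission (later first) (reversed rule for this group): Haddad and Yilmaz (Dec 22, 2023) before Okonkwo (Apr 9, 2021) before Ferreira (May 15, 2013).
Haddad and Yilmaz both have date of first judicial appointment 23 Nov 2011, so the next rule applies.
Among Haddad and Yilmaz, alphabetically by surname: Haddad before Yilmaz.
Among Ruiz, Sorensen and Salazar, by date of commission (later first) (reversed rule for this group): Ruiz and Sorensen (Jul 3, 2018) before Salazar (Nov 23, 2016).
Ruiz and Sorensen both have date of first judicial appointment 19 Jun 2007, so the next rule applies.
Among Ruiz and Sorensen, alphabetically by surname: Ruiz before Sorensen.
Order: Haddad, Yilmaz, Okonkwo, Ferreira, Ruiz, Sorensen, Salazar.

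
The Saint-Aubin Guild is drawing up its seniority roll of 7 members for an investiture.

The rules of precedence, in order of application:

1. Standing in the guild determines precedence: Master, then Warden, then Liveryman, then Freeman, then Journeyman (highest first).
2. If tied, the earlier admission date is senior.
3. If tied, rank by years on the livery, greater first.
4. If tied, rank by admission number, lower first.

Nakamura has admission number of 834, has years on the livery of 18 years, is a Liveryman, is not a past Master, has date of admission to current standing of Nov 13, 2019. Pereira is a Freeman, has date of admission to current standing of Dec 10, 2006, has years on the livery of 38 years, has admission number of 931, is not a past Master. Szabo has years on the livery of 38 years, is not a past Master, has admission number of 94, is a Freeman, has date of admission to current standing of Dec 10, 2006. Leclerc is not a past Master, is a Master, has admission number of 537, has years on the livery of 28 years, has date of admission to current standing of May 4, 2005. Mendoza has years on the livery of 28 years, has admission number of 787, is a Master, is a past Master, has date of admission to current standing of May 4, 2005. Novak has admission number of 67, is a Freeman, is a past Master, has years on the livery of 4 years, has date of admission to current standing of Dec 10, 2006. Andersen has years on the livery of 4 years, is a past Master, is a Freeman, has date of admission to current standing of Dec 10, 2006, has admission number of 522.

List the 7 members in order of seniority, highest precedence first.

Leclerc, Mendoza, Nakamura, Szabo, Pereira, Novak, Andersen

By standing in the guild: Leclerc and Mendoza (Master); then Nakamura (Liveryman); then Szabo, Pereira, Novak and Andersen (Freeman).
Leclerc and Mendoza both have date of admission to current standing May 4, 2005, so the next rule applies.
Leclerc and Mendoza both have years on the livery 28 years, so the next rule applies.
Among Leclerc and Mendoza, by admission number (lower first): Leclerc (537) before Mendoza (787).
Szabo, Pereira, Novak and Andersen all have date of admission to current standing Dec 10, 2006, so the next rule applies.
Among Szabo, Pereira, Novak and Andersen, by years on the livery (higher first): Szabo and Pereira (38 years) before Novak and Andersen (4 years).
Among Szabo and Pereira, by admission number (lower first): Szabo (94) before Pereira (931).
Among Novak and Andersen, by admission number (lower first): Novak (67) before Andersen (522).
Full order: Leclerc, Mendoza, Nakamura, Szabo, Pereira, Novak, Andersen.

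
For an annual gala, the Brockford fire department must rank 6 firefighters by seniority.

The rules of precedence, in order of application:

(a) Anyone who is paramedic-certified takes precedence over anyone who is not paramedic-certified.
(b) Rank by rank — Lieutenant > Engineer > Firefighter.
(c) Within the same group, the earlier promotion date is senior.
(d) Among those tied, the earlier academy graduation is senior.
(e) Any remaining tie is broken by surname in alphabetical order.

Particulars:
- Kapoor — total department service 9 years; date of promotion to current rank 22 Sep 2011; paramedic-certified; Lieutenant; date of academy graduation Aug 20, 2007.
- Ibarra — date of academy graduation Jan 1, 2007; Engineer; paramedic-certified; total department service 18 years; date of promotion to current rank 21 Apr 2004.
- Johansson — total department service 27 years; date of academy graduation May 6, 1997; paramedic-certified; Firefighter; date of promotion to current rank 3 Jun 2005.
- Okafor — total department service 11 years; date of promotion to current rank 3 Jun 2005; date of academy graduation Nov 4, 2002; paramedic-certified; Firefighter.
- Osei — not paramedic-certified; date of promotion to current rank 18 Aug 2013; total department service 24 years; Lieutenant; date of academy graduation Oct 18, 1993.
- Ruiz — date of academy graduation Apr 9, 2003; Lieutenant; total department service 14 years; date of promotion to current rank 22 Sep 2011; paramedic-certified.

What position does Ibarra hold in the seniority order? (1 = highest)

By the first rule: Ruiz, Kapoor, Ibarra, Johansson and Okafor (each paramedic-certified); then Osei (not paramedic-certified).
Among Ruiz, Kapoor, Ibarra, Johansson and Okafor, by rank: Ruiz and Kapoor (Lieutenant) before Ibarra (Engineer) before Johansson and Okafor (Firefighter).
Ruiz and Kapoor both have date of promotion to current rank 22 Sep 2011, so the next rule applies.
Among Ruiz and Kapoor, by date of academy graduation (earlier first): Ruiz (Apr 9, 2003) before Kapoor (Aug 20, 2007).
Johansson and Okafor both have date of promotion to current rank 3 Jun 2005, so the next rule applies.
Among Johansson and Okafor, by date of academy graduation (earlier first): Johansson (May 6, 1997) before Okafor (Nov 4, 2002).
Order: Ruiz, Kapoor, Ibarra, Johansson, Okafor, Osei. So position 3.

3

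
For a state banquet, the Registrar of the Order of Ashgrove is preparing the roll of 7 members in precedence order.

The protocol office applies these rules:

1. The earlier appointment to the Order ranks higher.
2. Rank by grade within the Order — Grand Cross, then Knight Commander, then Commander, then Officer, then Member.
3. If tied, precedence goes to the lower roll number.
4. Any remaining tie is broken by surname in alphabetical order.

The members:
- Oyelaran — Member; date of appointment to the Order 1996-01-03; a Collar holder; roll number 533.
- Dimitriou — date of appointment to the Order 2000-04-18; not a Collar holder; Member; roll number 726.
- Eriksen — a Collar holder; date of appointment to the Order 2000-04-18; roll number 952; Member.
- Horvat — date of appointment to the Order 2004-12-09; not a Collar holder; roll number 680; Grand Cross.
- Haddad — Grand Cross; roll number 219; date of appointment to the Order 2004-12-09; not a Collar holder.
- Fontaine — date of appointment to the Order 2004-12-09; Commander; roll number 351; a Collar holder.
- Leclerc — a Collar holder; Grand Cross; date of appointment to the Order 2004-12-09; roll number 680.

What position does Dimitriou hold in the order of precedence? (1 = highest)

By date of appointment to the Order (earlier first): Oyelaran (1996-01-03); then Dimitriou and Eriksen (both 2000-04-18); then Haddad, Horvat, Leclerc and Fontaine (each 2004-12-09).
Dimitriou and Eriksen are each Member, so the next rule applies.
Among Dimitriou and Eriksen, by roll number (lower first): Dimitriou (726) before Eriksen (952).
Among Haddad, Horvat, Leclerc and Fontaine, by grade within the Order: Haddad, Horvat and Leclerc (Grand Cross) before Fontaine (Commander).
Among Haddad, Horvat and Leclerc, by roll number (lower first): Haddad (219) before Horvat and Leclerc (680).
Among Horvat and Leclerc, alphabetically by surname: Horvat before Leclerc.
Order: Oyelaran, Dimitriou, Eriksen, Haddad, Horvat, Leclerc, Fontaine. So position 2.

2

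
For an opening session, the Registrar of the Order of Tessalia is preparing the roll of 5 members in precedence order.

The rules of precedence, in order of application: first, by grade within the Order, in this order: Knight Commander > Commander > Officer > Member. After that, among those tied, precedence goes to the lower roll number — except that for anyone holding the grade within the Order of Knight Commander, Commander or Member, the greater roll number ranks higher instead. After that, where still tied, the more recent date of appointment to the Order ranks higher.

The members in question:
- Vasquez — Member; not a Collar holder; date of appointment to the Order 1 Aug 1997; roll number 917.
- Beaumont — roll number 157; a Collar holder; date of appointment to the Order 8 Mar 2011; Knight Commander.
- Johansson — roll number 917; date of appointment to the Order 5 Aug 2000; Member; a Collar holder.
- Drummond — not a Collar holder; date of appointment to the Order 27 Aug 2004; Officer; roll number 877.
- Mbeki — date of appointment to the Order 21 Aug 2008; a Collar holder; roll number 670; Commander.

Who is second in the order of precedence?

By grade within the Order: Beaumont (Knight Commander); then Mbeki (Commander); then Drummond (Officer); then Johansson and Vasquez (Member).
Johansson and Vasquez both have roll number 917, so the next rule applies.
Among Johansson and Vasquez, by date of appointment to the Order (later first): Johansson (5 Aug 2000) before Vasquez (1 Aug 1997).
Order: Beaumont, Mbeki, Drummond, Johansson, Vasquez.

Mbeki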